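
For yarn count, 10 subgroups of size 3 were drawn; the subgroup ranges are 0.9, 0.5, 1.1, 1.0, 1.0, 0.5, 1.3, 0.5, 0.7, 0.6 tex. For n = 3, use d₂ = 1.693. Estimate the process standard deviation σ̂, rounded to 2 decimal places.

0.48

R̄ = (0.9 + 0.5 + 1.1 + 1.0 + 1.0 + 0.5 + 1.3 + 0.5 + 0.7 + 0.6) / 10 = 0.8100
σ̂ = R̄ / d₂ = 0.8100 / 1.693 = 0.4784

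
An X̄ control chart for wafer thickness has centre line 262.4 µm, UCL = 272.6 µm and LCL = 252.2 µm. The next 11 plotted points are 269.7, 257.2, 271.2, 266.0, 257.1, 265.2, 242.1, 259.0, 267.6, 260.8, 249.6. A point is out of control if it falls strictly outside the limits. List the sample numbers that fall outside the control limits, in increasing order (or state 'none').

Compare each point to [252.2, 272.6]: sample 7 = 242.1 < LCL; sample 11 = 249.6 < LCL.

7, 11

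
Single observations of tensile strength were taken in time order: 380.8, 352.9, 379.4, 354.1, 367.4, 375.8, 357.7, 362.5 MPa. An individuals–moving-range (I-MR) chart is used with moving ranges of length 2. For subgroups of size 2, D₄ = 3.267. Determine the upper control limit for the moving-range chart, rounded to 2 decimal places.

58.01

Moving ranges: 27.9, 26.5, 25.3, 13.3, 8.4, 18.1, 4.8; M̄R̄ = 124.3000 / 7 = 17.7571
UCL_MR = D₄·M̄R̄ = 3.267 × 17.7571 = 58.0126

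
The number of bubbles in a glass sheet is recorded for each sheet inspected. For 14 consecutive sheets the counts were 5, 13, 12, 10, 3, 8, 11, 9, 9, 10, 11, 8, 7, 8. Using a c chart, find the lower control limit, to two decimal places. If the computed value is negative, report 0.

0.00

c̄ = (5 + 13 + 12 + 10 + 3 + 8 + 11 + 9 + 9 + 10 + 11 + 8 + 7 + 8) / 14 = 124 / 14 = 8.8571
LCL = c̄ − 3√c̄ = 8.8571 − 3 × 2.9761 = -0.0711 → 0 (cannot be negative)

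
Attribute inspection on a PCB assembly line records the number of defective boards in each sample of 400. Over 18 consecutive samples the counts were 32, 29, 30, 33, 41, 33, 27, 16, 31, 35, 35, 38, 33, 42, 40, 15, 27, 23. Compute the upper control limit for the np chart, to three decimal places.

47.180

p̄ = Σdᵢ / (k·n) = 560 / (18 × 400) = 0.07778
UCL = np̄ + 3·√(np̄(1−p̄)) = 31.1111 + 3 × √(31.1111×0.92222) = 31.1111 + 3 × 5.3564 = 47.1804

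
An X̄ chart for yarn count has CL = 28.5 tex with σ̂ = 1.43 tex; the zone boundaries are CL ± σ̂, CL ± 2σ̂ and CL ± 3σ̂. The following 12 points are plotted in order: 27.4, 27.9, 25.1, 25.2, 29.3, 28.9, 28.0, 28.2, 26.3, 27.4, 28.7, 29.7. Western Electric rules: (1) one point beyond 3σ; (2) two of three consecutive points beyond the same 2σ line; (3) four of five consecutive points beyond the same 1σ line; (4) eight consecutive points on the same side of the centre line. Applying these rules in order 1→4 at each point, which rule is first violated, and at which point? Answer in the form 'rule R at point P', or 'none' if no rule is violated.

Zone of each point (C = within 1σ̂, B = 1σ̂–2σ̂, A = 2σ̂–3σ̂, * = beyond 3σ̂; sign = side of CL): 1:-C, 2:-C, 3:-A, 4:-A, 5:+C, 6:+C, 7:-C, 8:-C, 9:-B, 10:-C, 11:+C, 12:+C
Rule 2 (two of three consecutive points beyond the same 2σ limit) is satisfied at point 4.

rule 2 at point 4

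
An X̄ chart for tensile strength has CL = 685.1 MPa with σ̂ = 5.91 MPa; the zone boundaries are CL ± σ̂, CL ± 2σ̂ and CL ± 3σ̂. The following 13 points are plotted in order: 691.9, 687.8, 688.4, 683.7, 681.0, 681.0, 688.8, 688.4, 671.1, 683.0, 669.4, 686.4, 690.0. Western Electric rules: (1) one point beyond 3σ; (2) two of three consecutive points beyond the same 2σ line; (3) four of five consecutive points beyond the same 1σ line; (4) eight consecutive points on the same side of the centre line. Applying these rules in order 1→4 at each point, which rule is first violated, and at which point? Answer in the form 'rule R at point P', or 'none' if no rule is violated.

Zone of each point (C = within 1σ̂, B = 1σ̂–2σ̂, A = 2σ̂–3σ̂, * = beyond 3σ̂; sign = side of CL): 1:+B, 2:+C, 3:+C, 4:-C, 5:-C, 6:-C, 7:+C, 8:+C, 9:-A, 10:-C, 11:-A, 12:+C, 13:+C
Rule 2 (two of three consecutive points beyond the same 2σ limit) is satisfied at point 11.

rule 2 at point 11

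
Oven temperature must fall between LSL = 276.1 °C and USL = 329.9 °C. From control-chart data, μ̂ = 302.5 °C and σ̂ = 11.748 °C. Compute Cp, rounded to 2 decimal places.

Cp = (USL − LSL) / (6σ̂) = (329.9 − 276.1) / (6 × 11.748) = 53.8000 / 70.4880 = 0.7633

0.76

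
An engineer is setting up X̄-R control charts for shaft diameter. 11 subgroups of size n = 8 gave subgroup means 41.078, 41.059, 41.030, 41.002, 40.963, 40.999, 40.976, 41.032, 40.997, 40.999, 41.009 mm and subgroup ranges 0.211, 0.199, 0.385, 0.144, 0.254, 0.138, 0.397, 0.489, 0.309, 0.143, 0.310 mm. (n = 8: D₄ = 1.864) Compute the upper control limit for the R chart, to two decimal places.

0.50

R̄ = (0.211 + 0.199 + 0.385 + 0.144 + 0.254 + 0.138 + 0.397 + 0.489 + 0.309 + 0.143 + 0.310) / 11 = 2.9790 / 11 = 0.2708
UCL_R = D₄·R̄ = 1.864 × 0.2708 = 0.5048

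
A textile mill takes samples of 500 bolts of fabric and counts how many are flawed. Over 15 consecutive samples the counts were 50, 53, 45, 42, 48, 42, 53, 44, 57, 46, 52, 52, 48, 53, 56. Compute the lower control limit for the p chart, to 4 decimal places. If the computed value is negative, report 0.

0.0588

p̄ = Σdᵢ / (k·n) = 741 / (15 × 500) = 0.09880
LCL = p̄ − 3·√(p̄(1−p̄)/n) = 0.09880 − 3 × 0.01334 = 0.05877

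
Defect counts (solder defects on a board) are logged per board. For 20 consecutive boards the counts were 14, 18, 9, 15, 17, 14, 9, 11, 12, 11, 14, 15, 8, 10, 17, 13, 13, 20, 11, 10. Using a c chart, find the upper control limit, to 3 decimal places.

23.887

c̄ = (14 + 18 + 9 + 15 + 17 + 14 + 9 + 11 + 12 + 11 + 14 + 15 + 8 + 10 + 17 + 13 + 13 + 20 + 11 + 10) / 20 = 261 / 20 = 13.0500
UCL = c̄ + 3√c̄ = 13.0500 + 3 × √13.0500 = 13.0500 + 3 × 3.6125 = 23.8874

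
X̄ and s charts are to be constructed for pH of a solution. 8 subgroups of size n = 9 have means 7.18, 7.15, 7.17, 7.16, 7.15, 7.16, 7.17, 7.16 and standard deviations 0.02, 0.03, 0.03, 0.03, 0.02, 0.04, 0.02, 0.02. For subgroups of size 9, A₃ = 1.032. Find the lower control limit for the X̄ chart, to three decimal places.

X̄̄ = (7.18 + 7.15 + 7.17 + 7.16 + 7.15 + 7.16 + 7.17 + 7.16) / 8 = 7.1625
s̄ = (0.02 + 0.03 + 0.03 + 0.03 + 0.02 + 0.04 + 0.02 + 0.02) / 8 = 0.0262
LCL = X̄̄ − A₃·s̄ = 7.1625 − 1.032 × 0.0262 = 7.1354

7.135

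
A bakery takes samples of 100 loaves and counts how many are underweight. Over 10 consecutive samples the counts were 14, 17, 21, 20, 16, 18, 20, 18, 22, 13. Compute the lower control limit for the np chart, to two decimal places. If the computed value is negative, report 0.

p̄ = Σdᵢ / (k·n) = 179 / (10 × 100) = 0.17900
LCL = np̄ − 3·√(np̄(1−p̄)) = 17.9000 − 3 × 3.8335 = 6.3994

6.40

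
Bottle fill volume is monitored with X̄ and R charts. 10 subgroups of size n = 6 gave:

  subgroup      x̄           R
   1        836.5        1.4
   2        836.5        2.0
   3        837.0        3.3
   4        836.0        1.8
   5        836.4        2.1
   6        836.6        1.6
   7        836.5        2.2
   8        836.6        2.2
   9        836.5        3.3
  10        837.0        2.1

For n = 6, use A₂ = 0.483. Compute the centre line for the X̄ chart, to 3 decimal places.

836.560

X̄̄ = (836.5 + 836.5 + 837.0 + 836.0 + 836.4 + 836.6 + 836.5 + 836.6 + 836.5 + 837.0) / 10 = 8365.6000 / 10 = 836.5600
CL = X̄̄ = 836.5600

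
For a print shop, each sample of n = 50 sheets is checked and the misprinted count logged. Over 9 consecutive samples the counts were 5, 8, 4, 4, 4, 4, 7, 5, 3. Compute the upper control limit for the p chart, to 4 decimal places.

p̄ = Σdᵢ / (k·n) = 44 / (9 × 50) = 0.09778
UCL = p̄ + 3·√(p̄(1−p̄)/n) = 0.09778 + 3 × √(0.09778×0.90222/50) = 0.09778 + 3 × 0.04200 = 0.22379

0.2238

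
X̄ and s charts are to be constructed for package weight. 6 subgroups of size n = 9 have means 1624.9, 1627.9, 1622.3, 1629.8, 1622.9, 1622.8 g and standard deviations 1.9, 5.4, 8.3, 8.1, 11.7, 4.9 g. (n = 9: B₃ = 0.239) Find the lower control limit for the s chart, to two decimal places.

s̄ = (1.9 + 5.4 + 8.3 + 8.1 + 11.7 + 4.9) / 6 = 6.7167
LCL_s = B₃·s̄ = 0.239 × 6.7167 = 1.6053

1.61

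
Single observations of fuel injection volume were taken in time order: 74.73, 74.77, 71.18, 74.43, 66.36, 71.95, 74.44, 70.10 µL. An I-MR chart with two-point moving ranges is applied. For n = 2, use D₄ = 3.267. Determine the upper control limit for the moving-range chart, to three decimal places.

12.774

Moving ranges: 0.04, 3.59, 3.25, 8.07, 5.59, 2.49, 4.34; M̄R̄ = 27.3700 / 7 = 3.9100
UCL_MR = D₄·M̄R̄ = 3.267 × 3.9100 = 12.7740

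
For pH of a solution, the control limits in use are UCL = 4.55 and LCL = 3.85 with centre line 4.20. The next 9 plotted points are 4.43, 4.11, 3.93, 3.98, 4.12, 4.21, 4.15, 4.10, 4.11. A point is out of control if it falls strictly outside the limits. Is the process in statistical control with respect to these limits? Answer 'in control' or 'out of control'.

All 9 points lie within [3.85, 4.55].

in control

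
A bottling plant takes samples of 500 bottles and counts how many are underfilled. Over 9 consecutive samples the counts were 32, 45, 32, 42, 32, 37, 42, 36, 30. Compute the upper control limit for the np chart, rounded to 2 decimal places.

53.88

p̄ = Σdᵢ / (k·n) = 328 / (9 × 500) = 0.07289
UCL = np̄ + 3·√(np̄(1−p̄)) = 36.4444 + 3 × √(36.4444×0.92711) = 36.4444 + 3 × 5.8127 = 53.8827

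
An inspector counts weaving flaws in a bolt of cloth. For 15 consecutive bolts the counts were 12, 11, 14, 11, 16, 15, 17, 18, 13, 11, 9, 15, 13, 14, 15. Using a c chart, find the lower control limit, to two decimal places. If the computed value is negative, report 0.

2.54

c̄ = (12 + 11 + 14 + 11 + 16 + 15 + 17 + 18 + 13 + 11 + 9 + 15 + 13 + 14 + 15) / 15 = 204 / 15 = 13.6000
LCL = c̄ − 3√c̄ = 13.6000 − 3 × 3.6878 = 2.5365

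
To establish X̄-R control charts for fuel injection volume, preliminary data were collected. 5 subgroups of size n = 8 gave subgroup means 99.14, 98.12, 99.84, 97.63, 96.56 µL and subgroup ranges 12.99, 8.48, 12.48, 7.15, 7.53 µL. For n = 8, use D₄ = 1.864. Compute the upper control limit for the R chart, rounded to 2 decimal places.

R̄ = (12.99 + 8.48 + 12.48 + 7.15 + 7.53) / 5 = 48.6300 / 5 = 9.7260
UCL_R = D₄·R̄ = 1.864 × 9.7260 = 18.1293

18.13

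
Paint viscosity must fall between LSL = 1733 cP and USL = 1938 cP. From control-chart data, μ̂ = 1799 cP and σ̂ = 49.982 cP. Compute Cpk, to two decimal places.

Cpu = (USL − μ̂) / (3σ̂) = (1938 − 1799) / (3 × 49.982) = 0.9270; Cpl = (μ̂ − LSL) / (3σ̂) = (1799 − 1733) / (3 × 49.982) = 0.4402; Cpk = min(Cpu, Cpl) = 0.4402

0.44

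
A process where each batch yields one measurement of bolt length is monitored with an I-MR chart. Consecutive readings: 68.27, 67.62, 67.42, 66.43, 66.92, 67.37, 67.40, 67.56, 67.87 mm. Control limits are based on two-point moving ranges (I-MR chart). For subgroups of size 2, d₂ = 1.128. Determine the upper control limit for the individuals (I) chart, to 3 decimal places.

68.519

X̄ = (68.27 + 67.62 + 67.42 + 66.43 + 66.92 + 67.37 + 67.40 + 67.56 + 67.87) / 9 = 67.4289
Moving ranges: 0.65, 0.20, 0.99, 0.49, 0.45, 0.03, 0.16, 0.31; M̄R̄ = 3.2800 / 8 = 0.4100
UCL = X̄ + 3·M̄R̄/d₂ = 67.4289 + 3 × 0.4100 / 1.128 = 68.5193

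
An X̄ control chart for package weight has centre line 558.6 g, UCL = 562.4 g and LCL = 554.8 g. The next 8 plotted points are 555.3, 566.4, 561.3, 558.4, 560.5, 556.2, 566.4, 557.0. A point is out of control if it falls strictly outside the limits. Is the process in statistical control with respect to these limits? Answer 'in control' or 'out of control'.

Compare each point to [554.8, 562.4]: sample 2 = 566.4 > UCL; sample 7 = 566.4 > UCL.

out of control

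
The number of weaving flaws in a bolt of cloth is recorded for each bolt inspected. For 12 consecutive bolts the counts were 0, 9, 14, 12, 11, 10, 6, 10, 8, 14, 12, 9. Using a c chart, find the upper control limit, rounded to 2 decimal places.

c̄ = (0 + 9 + 14 + 12 + 11 + 10 + 6 + 10 + 8 + 14 + 12 + 9) / 12 = 115 / 12 = 9.5833
UCL = c̄ + 3√c̄ = 9.5833 + 3 × √9.5833 = 9.5833 + 3 × 3.0957 = 18.8704

18.87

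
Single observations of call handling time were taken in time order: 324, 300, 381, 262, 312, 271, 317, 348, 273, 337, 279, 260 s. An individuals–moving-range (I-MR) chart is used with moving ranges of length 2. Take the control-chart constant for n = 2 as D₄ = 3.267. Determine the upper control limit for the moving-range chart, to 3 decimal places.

Moving ranges: 24, 81, 119, 50, 41, 46, 31, 75, 64, 58, 19; M̄R̄ = 608.0000 / 11 = 55.2727
UCL_MR = D₄·M̄R̄ = 3.267 × 55.2727 = 180.5760

180.576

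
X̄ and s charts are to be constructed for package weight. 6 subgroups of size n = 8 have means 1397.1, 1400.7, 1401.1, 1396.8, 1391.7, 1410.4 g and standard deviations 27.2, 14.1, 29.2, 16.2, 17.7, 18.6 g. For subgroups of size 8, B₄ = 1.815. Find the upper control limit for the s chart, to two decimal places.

37.21

s̄ = (27.2 + 14.1 + 29.2 + 16.2 + 17.7 + 18.6) / 6 = 20.5000
UCL_s = B₄·s̄ = 1.815 × 20.5000 = 37.2075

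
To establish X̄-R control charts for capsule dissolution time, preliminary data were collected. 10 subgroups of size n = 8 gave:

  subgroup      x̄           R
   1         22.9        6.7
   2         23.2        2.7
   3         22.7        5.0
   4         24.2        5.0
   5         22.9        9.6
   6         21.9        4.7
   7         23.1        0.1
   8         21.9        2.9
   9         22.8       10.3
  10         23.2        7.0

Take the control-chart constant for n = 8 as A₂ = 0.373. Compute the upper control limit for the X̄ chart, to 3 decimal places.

24.894

X̄̄ = (22.9 + 23.2 + 22.7 + 24.2 + 22.9 + 21.9 + 23.1 + 21.9 + 22.8 + 23.2) / 10 = 228.8000 / 10 = 22.8800
R̄ = (6.7 + 2.7 + 5.0 + 5.0 + 9.6 + 4.7 + 0.1 + 2.9 + 10.3 + 7.0) / 10 = 54.0000 / 10 = 5.4000
UCL = X̄̄ + A₂·R̄ = 22.8800 + 0.373 × 5.4000 = 24.8942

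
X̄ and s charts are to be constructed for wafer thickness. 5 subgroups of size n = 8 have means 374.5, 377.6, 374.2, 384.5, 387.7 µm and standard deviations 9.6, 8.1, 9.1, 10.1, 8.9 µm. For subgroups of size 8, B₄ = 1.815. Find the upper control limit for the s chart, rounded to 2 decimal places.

16.63

s̄ = (9.6 + 8.1 + 9.1 + 10.1 + 8.9) / 5 = 9.1600
UCL_s = B₄·s̄ = 1.815 × 9.1600 = 16.6254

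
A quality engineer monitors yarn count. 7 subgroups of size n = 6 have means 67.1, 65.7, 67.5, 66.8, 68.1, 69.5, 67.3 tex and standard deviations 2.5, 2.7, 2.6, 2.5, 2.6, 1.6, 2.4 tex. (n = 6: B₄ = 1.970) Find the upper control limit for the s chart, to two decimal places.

s̄ = (2.5 + 2.7 + 2.6 + 2.5 + 2.6 + 1.6 + 2.4) / 7 = 2.4143
UCL_s = B₄·s̄ = 1.970 × 2.4143 = 4.7561

4.76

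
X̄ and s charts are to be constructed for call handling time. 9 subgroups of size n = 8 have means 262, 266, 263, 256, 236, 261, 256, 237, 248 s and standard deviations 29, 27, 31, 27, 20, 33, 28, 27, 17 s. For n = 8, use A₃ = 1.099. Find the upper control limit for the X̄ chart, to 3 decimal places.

X̄̄ = (262 + 266 + 263 + 256 + 236 + 261 + 256 + 237 + 248) / 9 = 253.8889
s̄ = (29 + 27 + 31 + 27 + 20 + 33 + 28 + 27 + 17) / 9 = 26.5556
UCL = X̄̄ + A₃·s̄ = 253.8889 + 1.099 × 26.5556 = 283.0734

283.073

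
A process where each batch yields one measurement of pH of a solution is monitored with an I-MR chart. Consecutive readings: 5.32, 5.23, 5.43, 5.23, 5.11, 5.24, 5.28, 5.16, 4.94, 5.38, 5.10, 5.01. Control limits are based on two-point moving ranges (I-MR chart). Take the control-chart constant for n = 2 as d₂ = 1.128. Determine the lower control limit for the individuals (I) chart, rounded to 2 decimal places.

X̄ = (5.32 + 5.23 + 5.43 + 5.23 + 5.11 + 5.24 + 5.28 + 5.16 + 4.94 + 5.38 + 5.10 + 5.01) / 12 = 5.2025
Moving ranges: 0.09, 0.20, 0.20, 0.12, 0.13, 0.04, 0.12, 0.22, 0.44, 0.28, 0.09; M̄R̄ = 1.9300 / 11 = 0.1755
LCL = X̄ − 3·M̄R̄/d₂ = 5.2025 − 3 × 0.1755 / 1.128 = 4.7359

4.74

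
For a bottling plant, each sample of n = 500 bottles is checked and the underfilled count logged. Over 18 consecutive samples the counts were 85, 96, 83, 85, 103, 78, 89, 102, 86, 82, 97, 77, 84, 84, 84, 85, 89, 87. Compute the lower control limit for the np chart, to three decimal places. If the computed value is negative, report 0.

62.060

p̄ = Σdᵢ / (k·n) = 1576 / (18 × 500) = 0.17511
LCL = np̄ − 3·√(np̄(1−p̄)) = 87.5556 − 3 × 8.4984 = 62.0602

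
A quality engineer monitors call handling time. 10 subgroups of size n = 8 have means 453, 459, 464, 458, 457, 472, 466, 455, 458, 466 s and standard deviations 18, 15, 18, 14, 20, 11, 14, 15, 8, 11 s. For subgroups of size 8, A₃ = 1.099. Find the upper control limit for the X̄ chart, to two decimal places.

476.63

X̄̄ = (453 + 459 + 464 + 458 + 457 + 472 + 466 + 455 + 458 + 466) / 10 = 460.8000
s̄ = (18 + 15 + 18 + 14 + 20 + 11 + 14 + 15 + 8 + 11) / 10 = 14.4000
UCL = X̄̄ + A₃·s̄ = 460.8000 + 1.099 × 14.4000 = 476.6256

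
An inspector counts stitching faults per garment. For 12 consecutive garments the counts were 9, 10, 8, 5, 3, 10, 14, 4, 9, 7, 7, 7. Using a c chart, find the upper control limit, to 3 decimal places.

c̄ = (9 + 10 + 8 + 5 + 3 + 10 + 14 + 4 + 9 + 7 + 7 + 7) / 12 = 93 / 12 = 7.7500
UCL = c̄ + 3√c̄ = 7.7500 + 3 × √7.7500 = 7.7500 + 3 × 2.7839 = 16.1016

16.102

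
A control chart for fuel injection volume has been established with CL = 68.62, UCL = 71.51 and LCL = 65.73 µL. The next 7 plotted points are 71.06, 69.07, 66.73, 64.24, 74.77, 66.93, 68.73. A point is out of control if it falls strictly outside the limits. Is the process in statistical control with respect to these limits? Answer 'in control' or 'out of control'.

Compare each point to [65.73, 71.51]: sample 4 = 64.24 < LCL; sample 5 = 74.77 > UCL.

out of control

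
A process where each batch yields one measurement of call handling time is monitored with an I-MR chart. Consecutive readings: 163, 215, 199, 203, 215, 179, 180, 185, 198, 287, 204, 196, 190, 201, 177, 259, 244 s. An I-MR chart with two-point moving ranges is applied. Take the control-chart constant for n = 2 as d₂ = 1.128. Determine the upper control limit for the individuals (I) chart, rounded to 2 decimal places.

281.55

X̄ = (163 + 215 + 199 + 203 + 215 + 179 + 180 + 185 + 198 + 287 + 204 + 196 + 190 + 201 + 177 + 259 + 244) / 17 = 205.5882
Moving ranges: 52, 16, 4, 12, 36, 1, 5, 13, 89, 83, 8, 6, 11, 24, 82, 15; M̄R̄ = 457.0000 / 16 = 28.5625
UCL = X̄ + 3·M̄R̄/d₂ = 205.5882 + 3 × 28.5625 / 1.128 = 281.5523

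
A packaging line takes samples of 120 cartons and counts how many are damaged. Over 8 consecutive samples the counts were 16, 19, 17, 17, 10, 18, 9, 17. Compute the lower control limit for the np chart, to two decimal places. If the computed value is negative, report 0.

p̄ = Σdᵢ / (k·n) = 123 / (8 × 120) = 0.12812
LCL = np̄ − 3·√(np̄(1−p̄)) = 15.3750 − 3 × 3.6613 = 4.3911

4.39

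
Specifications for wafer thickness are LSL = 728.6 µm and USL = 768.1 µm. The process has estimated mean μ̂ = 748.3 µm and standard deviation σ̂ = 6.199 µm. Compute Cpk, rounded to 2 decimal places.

1.06

Cpu = (USL − μ̂) / (3σ̂) = (768.1 − 748.3) / (3 × 6.199) = 1.0647; Cpl = (μ̂ − LSL) / (3σ̂) = (748.3 − 728.6) / (3 × 6.199) = 1.0593; Cpk = min(Cpu, Cpl) = 1.0593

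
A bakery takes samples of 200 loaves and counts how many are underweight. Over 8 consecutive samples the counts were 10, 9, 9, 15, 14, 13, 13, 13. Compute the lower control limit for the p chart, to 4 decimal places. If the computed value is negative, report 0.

0.0096

p̄ = Σdᵢ / (k·n) = 96 / (8 × 200) = 0.06000
LCL = p̄ − 3·√(p̄(1−p̄)/n) = 0.06000 − 3 × 0.01679 = 0.00962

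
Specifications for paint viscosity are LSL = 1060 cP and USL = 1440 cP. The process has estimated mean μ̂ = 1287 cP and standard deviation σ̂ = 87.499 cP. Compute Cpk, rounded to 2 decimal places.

Cpu = (USL − μ̂) / (3σ̂) = (1440 − 1287) / (3 × 87.499) = 0.5829; Cpl = (μ̂ − LSL) / (3σ̂) = (1287 − 1060) / (3 × 87.499) = 0.8648; Cpk = min(Cpu, Cpl) = 0.5829

0.58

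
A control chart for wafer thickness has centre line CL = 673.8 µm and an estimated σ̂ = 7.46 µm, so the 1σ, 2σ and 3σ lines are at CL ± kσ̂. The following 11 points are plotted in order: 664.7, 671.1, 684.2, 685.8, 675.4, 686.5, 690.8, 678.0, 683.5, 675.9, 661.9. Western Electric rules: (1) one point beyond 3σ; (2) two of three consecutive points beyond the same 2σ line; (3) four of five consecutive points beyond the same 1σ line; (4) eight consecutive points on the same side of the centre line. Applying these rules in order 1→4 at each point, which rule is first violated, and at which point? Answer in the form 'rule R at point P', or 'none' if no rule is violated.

Zone of each point (C = within 1σ̂, B = 1σ̂–2σ̂, A = 2σ̂–3σ̂, * = beyond 3σ̂; sign = side of CL): 1:-B, 2:-C, 3:+B, 4:+B, 5:+C, 6:+B, 7:+A, 8:+C, 9:+B, 10:+C, 11:-B
Rule 3 (four of five consecutive points beyond the same 1σ limit) is satisfied at point 7.

rule 3 at point 7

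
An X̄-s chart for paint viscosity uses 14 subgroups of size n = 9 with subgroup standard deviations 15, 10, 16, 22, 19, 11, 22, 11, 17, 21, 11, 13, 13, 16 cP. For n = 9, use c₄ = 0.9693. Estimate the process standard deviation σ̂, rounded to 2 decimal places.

s̄ = (15 + 10 + 16 + 22 + 19 + 11 + 22 + 11 + 17 + 21 + 11 + 13 + 13 + 16) / 14 = 15.5000
σ̂ = s̄ / c₄ = 15.5000 / 0.9693 = 15.9909

15.99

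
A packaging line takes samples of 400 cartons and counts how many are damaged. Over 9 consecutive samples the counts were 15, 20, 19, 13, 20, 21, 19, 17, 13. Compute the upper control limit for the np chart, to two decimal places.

29.70

p̄ = Σdᵢ / (k·n) = 157 / (9 × 400) = 0.04361
UCL = np̄ + 3·√(np̄(1−p̄)) = 17.4444 + 3 × √(17.4444×0.95639) = 17.4444 + 3 × 4.0846 = 29.6981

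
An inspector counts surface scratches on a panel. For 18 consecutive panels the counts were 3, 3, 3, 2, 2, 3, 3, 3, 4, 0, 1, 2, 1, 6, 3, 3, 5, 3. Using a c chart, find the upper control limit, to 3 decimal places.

c̄ = (3 + 3 + 3 + 2 + 2 + 3 + 3 + 3 + 4 + 0 + 1 + 2 + 1 + 6 + 3 + 3 + 5 + 3) / 18 = 50 / 18 = 2.7778
UCL = c̄ + 3√c̄ = 2.7778 + 3 × √2.7778 = 2.7778 + 3 × 1.6667 = 7.7778

7.778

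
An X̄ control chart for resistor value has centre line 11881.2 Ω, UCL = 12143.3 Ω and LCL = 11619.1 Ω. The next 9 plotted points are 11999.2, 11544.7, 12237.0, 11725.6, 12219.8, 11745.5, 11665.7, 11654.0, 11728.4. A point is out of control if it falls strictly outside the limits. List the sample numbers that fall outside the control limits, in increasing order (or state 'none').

Compare each point to [11619.1, 12143.3]: sample 2 = 11544.7 < LCL; sample 3 = 12237.0 > UCL; sample 5 = 12219.8 > UCL.

2, 3, 5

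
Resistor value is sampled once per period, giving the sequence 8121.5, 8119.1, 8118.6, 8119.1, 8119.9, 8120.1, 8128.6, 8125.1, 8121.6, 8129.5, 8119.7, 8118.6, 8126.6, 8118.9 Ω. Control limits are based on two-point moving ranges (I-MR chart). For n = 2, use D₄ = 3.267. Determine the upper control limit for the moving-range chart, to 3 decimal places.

Moving ranges: 2.4, 0.5, 0.5, 0.8, 0.2, 8.5, 3.5, 3.5, 7.9, 9.8, 1.1, 8.0, 7.7; M̄R̄ = 54.4000 / 13 = 4.1846
UCL_MR = D₄·M̄R̄ = 3.267 × 4.1846 = 13.6711

13.671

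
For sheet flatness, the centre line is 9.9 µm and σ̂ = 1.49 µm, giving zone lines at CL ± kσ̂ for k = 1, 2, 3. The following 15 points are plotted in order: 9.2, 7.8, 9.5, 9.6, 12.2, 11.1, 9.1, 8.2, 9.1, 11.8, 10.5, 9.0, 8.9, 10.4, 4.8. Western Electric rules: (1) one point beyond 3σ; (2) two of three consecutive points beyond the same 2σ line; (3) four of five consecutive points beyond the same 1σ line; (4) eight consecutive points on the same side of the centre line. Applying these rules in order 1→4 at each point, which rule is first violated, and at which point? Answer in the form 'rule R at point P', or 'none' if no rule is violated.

rule 1 at point 15

Zone of each point (C = within 1σ̂, B = 1σ̂–2σ̂, A = 2σ̂–3σ̂, * = beyond 3σ̂; sign = side of CL): 1:-C, 2:-B, 3:-C, 4:-C, 5:+B, 6:+C, 7:-C, 8:-B, 9:-C, 10:+B, 11:+C, 12:-C, 13:-C, 14:+C, 15:-*
Rule 1 (one point beyond the 3σ limits) is satisfied at point 15.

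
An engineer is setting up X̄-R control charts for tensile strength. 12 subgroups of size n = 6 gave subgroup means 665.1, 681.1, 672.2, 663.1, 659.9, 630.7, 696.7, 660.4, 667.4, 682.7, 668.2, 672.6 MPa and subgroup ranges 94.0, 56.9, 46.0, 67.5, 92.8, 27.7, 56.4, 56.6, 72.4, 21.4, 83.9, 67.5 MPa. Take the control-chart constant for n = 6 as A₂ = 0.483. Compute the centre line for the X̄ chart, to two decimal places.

X̄̄ = (665.1 + 681.1 + 672.2 + 663.1 + 659.9 + 630.7 + 696.7 + 660.4 + 667.4 + 682.7 + 668.2 + 672.6) / 12 = 8020.1000 / 12 = 668.3417
CL = X̄̄ = 668.3417

668.34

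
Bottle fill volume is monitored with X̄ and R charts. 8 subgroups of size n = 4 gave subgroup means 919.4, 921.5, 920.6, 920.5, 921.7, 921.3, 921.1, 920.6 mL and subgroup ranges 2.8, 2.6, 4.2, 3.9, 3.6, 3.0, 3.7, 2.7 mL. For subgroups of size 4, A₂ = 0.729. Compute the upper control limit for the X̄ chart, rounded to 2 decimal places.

X̄̄ = (919.4 + 921.5 + 920.6 + 920.5 + 921.7 + 921.3 + 921.1 + 920.6) / 8 = 7366.7000 / 8 = 920.8375
R̄ = (2.8 + 2.6 + 4.2 + 3.9 + 3.6 + 3.0 + 3.7 + 2.7) / 8 = 26.5000 / 8 = 3.3125
UCL = X̄̄ + A₂·R̄ = 920.8375 + 0.729 × 3.3125 = 923.2523

923.25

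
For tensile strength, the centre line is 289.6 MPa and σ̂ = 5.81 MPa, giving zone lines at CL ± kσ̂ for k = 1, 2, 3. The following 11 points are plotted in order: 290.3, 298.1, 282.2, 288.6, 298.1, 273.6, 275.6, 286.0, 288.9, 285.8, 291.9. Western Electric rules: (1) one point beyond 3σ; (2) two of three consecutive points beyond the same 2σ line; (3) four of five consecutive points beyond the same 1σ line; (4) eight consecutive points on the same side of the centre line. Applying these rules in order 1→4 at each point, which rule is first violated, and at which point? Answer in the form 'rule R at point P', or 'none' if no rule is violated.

rule 2 at point 7

Zone of each point (C = within 1σ̂, B = 1σ̂–2σ̂, A = 2σ̂–3σ̂, * = beyond 3σ̂; sign = side of CL): 1:+C, 2:+B, 3:-B, 4:-C, 5:+B, 6:-A, 7:-A, 8:-C, 9:-C, 10:-C, 11:+C
Rule 2 (two of three consecutive points beyond the same 2σ limit) is satisfied at point 7.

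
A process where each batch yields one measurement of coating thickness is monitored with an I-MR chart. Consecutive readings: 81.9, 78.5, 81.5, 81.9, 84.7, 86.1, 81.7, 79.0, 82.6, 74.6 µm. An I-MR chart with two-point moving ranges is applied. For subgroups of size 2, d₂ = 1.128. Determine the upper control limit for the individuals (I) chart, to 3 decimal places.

X̄ = (81.9 + 78.5 + 81.5 + 81.9 + 84.7 + 86.1 + 81.7 + 79.0 + 82.6 + 74.6) / 10 = 81.2500
Moving ranges: 3.4, 3.0, 0.4, 2.8, 1.4, 4.4, 2.7, 3.6, 8.0; M̄R̄ = 29.7000 / 9 = 3.3000
UCL = X̄ + 3·M̄R̄/d₂ = 81.2500 + 3 × 3.3000 / 1.128 = 90.0266

90.027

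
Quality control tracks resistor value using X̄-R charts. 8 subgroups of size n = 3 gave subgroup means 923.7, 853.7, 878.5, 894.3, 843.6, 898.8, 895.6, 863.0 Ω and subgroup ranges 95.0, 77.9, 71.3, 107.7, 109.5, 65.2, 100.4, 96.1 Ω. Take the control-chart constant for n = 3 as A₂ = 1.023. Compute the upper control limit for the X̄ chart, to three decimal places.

X̄̄ = (923.7 + 853.7 + 878.5 + 894.3 + 843.6 + 898.8 + 895.6 + 863.0) / 8 = 7051.2000 / 8 = 881.4000
R̄ = (95.0 + 77.9 + 71.3 + 107.7 + 109.5 + 65.2 + 100.4 + 96.1) / 8 = 723.1000 / 8 = 90.3875
UCL = X̄̄ + A₂·R̄ = 881.4000 + 1.023 × 90.3875 = 973.8664

973.866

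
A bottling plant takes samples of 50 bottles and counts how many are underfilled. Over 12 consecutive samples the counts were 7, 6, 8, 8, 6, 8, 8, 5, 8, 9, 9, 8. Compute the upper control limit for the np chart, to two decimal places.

p̄ = Σdᵢ / (k·n) = 90 / (12 × 50) = 0.15000
UCL = np̄ + 3·√(np̄(1−p̄)) = 7.5000 + 3 × √(7.5000×0.85000) = 7.5000 + 3 × 2.5249 = 15.0746

15.07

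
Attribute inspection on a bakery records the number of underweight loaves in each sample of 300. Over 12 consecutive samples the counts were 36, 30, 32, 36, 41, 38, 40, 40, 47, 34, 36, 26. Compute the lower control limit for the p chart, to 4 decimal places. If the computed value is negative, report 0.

p̄ = Σdᵢ / (k·n) = 436 / (12 × 300) = 0.12111
LCL = p̄ − 3·√(p̄(1−p̄)/n) = 0.12111 − 3 × 0.01884 = 0.06460

0.0646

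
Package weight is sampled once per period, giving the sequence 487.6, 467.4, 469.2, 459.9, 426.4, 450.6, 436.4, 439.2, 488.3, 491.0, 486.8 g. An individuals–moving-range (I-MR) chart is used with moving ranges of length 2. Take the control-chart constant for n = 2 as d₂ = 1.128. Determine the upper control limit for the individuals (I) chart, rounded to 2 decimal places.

X̄ = (487.6 + 467.4 + 469.2 + 459.9 + 426.4 + 450.6 + 436.4 + 439.2 + 488.3 + 491.0 + 486.8) / 11 = 463.8909
Moving ranges: 20.2, 1.8, 9.3, 33.5, 24.2, 14.2, 2.8, 49.1, 2.7, 4.2; M̄R̄ = 162.0000 / 10 = 16.2000
UCL = X̄ + 3·M̄R̄/d₂ = 463.8909 + 3 × 16.2000 / 1.128 = 506.9760

506.98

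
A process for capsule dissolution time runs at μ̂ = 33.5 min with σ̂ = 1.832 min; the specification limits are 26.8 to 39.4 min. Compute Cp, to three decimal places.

1.146

Cp = (USL − LSL) / (6σ̂) = (39.4 − 26.8) / (6 × 1.832) = 12.6000 / 10.9920 = 1.1463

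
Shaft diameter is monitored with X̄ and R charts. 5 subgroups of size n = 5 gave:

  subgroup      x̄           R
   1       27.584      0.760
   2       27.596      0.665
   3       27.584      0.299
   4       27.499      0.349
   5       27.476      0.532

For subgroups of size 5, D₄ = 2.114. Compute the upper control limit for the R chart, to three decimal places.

R̄ = (0.760 + 0.665 + 0.299 + 0.349 + 0.532) / 5 = 2.6050 / 5 = 0.5210
UCL_R = D₄·R̄ = 2.114 × 0.5210 = 1.1014

1.101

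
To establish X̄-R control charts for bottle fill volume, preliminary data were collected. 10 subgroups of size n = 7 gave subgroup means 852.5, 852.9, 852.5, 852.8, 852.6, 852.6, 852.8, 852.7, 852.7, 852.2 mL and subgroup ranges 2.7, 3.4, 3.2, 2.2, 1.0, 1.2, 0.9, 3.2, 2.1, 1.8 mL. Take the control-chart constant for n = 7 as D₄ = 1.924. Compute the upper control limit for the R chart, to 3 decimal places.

4.175

R̄ = (2.7 + 3.4 + 3.2 + 2.2 + 1.0 + 1.2 + 0.9 + 3.2 + 2.1 + 1.8) / 10 = 21.7000 / 10 = 2.1700
UCL_R = D₄·R̄ = 1.924 × 2.1700 = 4.1751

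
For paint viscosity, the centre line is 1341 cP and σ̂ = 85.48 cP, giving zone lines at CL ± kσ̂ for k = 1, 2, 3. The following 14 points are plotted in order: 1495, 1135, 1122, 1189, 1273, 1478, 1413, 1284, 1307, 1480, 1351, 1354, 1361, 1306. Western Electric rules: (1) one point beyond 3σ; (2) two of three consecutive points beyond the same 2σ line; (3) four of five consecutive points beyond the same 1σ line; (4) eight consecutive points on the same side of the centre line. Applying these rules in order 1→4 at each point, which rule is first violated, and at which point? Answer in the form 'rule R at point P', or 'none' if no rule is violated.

Zone of each point (C = within 1σ̂, B = 1σ̂–2σ̂, A = 2σ̂–3σ̂, * = beyond 3σ̂; sign = side of CL): 1:+B, 2:-A, 3:-A, 4:-B, 5:-C, 6:+B, 7:+C, 8:-C, 9:-C, 10:+B, 11:+C, 12:+C, 13:+C, 14:-C
Rule 2 (two of three consecutive points beyond the same 2σ limit) is satisfied at point 3.

rule 2 at point 3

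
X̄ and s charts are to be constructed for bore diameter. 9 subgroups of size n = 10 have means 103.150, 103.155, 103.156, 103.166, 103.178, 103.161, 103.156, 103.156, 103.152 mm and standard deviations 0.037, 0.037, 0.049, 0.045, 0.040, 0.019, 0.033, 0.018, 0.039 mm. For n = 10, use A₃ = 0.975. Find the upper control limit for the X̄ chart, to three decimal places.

103.193

X̄̄ = (103.150 + 103.155 + 103.156 + 103.166 + 103.178 + 103.161 + 103.156 + 103.156 + 103.152) / 9 = 103.1589
s̄ = (0.037 + 0.037 + 0.049 + 0.045 + 0.040 + 0.019 + 0.033 + 0.018 + 0.039) / 9 = 0.0352
UCL = X̄̄ + A₃·s̄ = 103.1589 + 0.975 × 0.0352 = 103.1932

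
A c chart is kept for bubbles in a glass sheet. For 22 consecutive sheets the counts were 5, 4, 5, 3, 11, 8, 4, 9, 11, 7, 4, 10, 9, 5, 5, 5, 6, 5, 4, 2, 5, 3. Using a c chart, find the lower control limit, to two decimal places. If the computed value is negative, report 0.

0.00

c̄ = (5 + 4 + 5 + 3 + 11 + 8 + 4 + 9 + 11 + 7 + 4 + 10 + 9 + 5 + 5 + 5 + 6 + 5 + 4 + 2 + 5 + 3) / 22 = 130 / 22 = 5.9091
LCL = c̄ − 3√c̄ = 5.9091 − 3 × 2.4309 = -1.3835 → 0 (cannot be negative)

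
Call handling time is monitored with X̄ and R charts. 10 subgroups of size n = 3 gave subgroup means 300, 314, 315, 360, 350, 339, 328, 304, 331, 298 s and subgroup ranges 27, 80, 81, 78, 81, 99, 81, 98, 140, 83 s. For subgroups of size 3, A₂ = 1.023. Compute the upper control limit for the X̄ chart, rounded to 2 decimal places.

X̄̄ = (300 + 314 + 315 + 360 + 350 + 339 + 328 + 304 + 331 + 298) / 10 = 3239.0000 / 10 = 323.9000
R̄ = (27 + 80 + 81 + 78 + 81 + 99 + 81 + 98 + 140 + 83) / 10 = 848.0000 / 10 = 84.8000
UCL = X̄̄ + A₂·R̄ = 323.9000 + 1.023 × 84.8000 = 410.6504

410.65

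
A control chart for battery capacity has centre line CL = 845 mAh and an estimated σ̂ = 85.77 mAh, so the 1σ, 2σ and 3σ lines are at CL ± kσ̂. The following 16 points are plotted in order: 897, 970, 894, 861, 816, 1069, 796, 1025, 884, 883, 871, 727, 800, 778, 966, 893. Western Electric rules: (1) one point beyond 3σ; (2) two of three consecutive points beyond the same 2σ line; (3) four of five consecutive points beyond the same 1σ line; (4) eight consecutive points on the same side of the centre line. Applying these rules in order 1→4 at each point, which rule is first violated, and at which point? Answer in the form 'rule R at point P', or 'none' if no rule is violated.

rule 2 at point 8

Zone of each point (C = within 1σ̂, B = 1σ̂–2σ̂, A = 2σ̂–3σ̂, * = beyond 3σ̂; sign = side of CL): 1:+C, 2:+B, 3:+C, 4:+C, 5:-C, 6:+A, 7:-C, 8:+A, 9:+C, 10:+C, 11:+C, 12:-B, 13:-C, 14:-C, 15:+B, 16:+C
Rule 2 (two of three consecutive points beyond the same 2σ limit) is satisfied at point 8.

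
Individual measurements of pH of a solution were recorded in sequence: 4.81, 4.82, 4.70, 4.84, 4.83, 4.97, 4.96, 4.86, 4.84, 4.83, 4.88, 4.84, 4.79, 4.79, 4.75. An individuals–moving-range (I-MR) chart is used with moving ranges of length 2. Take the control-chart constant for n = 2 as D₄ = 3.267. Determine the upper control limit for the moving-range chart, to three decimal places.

0.173

Moving ranges: 0.01, 0.12, 0.14, 0.01, 0.14, 0.01, 0.10, 0.02, 0.01, 0.05, 0.04, 0.05, 0.00, 0.04; M̄R̄ = 0.7400 / 14 = 0.0529
UCL_MR = D₄·M̄R̄ = 3.267 × 0.0529 = 0.1727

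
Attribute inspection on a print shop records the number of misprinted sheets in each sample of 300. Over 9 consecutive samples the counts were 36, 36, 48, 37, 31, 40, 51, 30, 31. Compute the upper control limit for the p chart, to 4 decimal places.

p̄ = Σdᵢ / (k·n) = 340 / (9 × 300) = 0.12593
UCL = p̄ + 3·√(p̄(1−p̄)/n) = 0.12593 + 3 × √(0.12593×0.87407/300) = 0.12593 + 3 × 0.01915 = 0.18339

0.1834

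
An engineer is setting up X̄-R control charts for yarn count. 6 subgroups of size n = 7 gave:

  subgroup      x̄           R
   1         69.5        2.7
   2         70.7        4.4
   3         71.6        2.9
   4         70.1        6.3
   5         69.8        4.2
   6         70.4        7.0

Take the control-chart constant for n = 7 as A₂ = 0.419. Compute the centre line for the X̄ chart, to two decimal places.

70.35

X̄̄ = (69.5 + 70.7 + 71.6 + 70.1 + 69.8 + 70.4) / 6 = 422.1000 / 6 = 70.3500
CL = X̄̄ = 70.3500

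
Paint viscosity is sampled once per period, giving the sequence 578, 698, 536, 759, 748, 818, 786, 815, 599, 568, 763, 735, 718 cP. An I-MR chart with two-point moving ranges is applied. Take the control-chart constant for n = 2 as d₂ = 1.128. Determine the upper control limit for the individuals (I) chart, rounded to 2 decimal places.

X̄ = (578 + 698 + 536 + 759 + 748 + 818 + 786 + 815 + 599 + 568 + 763 + 735 + 718) / 13 = 701.6154
Moving ranges: 120, 162, 223, 11, 70, 32, 29, 216, 31, 195, 28, 17; M̄R̄ = 1134.0000 / 12 = 94.5000
UCL = X̄ + 3·M̄R̄/d₂ = 701.6154 + 3 × 94.5000 / 1.128 = 952.9452

952.95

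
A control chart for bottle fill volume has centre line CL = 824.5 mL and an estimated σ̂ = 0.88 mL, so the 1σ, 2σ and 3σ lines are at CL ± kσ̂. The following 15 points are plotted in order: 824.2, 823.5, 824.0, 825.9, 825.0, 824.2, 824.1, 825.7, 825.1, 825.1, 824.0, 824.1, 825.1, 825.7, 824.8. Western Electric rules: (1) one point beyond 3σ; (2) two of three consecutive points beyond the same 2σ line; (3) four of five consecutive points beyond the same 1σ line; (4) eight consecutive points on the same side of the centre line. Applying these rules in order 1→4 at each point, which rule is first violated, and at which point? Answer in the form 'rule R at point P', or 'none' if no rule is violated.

none

Zone of each point (C = within 1σ̂, B = 1σ̂–2σ̂, A = 2σ̂–3σ̂, * = beyond 3σ̂; sign = side of CL): 1:-C, 2:-B, 3:-C, 4:+B, 5:+C, 6:-C, 7:-C, 8:+B, 9:+C, 10:+C, 11:-C, 12:-C, 13:+C, 14:+B, 15:+C
No rule fires across all 15 points.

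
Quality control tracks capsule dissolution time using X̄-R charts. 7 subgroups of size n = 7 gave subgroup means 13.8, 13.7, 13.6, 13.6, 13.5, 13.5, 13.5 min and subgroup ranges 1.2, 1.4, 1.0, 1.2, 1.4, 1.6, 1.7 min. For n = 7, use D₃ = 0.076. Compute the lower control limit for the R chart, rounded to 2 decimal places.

0.10

R̄ = (1.2 + 1.4 + 1.0 + 1.2 + 1.4 + 1.6 + 1.7) / 7 = 9.5000 / 7 = 1.3571
LCL_R = D₃·R̄ = 0.076 × 1.3571 = 0.1031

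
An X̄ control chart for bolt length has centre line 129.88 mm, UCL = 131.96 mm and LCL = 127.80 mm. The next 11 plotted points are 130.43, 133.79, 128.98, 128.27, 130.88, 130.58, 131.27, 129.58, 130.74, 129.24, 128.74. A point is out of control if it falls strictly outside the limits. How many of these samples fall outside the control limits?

1

Compare each point to [127.80, 131.96]: sample 2 = 133.79 > UCL.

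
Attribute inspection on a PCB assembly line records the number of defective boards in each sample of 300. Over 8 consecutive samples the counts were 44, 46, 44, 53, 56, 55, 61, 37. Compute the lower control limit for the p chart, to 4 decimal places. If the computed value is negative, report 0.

0.1007

p̄ = Σdᵢ / (k·n) = 396 / (8 × 300) = 0.16500
LCL = p̄ − 3·√(p̄(1−p̄)/n) = 0.16500 − 3 × 0.02143 = 0.10071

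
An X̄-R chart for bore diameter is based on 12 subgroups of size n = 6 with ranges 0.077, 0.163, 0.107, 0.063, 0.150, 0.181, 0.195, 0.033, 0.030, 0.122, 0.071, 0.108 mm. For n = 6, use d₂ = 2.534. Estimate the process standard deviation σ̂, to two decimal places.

R̄ = (0.077 + 0.163 + 0.107 + 0.063 + 0.150 + 0.181 + 0.195 + 0.033 + 0.030 + 0.122 + 0.071 + 0.108) / 12 = 0.1083
σ̂ = R̄ / d₂ = 0.1083 / 2.534 = 0.0428

0.04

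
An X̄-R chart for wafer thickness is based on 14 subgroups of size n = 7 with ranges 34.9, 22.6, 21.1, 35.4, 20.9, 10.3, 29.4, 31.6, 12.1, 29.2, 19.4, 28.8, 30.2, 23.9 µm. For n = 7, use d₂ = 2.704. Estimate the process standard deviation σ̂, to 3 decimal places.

9.240

R̄ = (34.9 + 22.6 + 21.1 + 35.4 + 20.9 + 10.3 + 29.4 + 31.6 + 12.1 + 29.2 + 19.4 + 28.8 + 30.2 + 23.9) / 14 = 24.9857
σ̂ = R̄ / d₂ = 24.9857 / 2.704 = 9.2403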